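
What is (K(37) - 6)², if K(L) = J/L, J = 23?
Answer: 39601/1369 ≈ 28.927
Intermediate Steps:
K(L) = 23/L
(K(37) - 6)² = (23/37 - 6)² = (-199/37)² = 39601/1369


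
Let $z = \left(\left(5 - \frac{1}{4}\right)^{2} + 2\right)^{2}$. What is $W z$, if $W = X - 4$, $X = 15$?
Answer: $\frac{1698939}{256} \approx 6636.5$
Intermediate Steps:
$z = \frac{154449}{256}$ ($z = \left(\left(5 - \frac{1}{4}\right)^{2} + 2\right)^{2} = \left(\left(\frac{19}{4}\right)^{2} + 2\right)^{2} = \left(\frac{361}{16} + 2\right)^{2} = \left(\frac{393}{16}\right)^{2} = \frac{154449}{256} \approx 603.32$)
$W = 11$ ($W = 15 - 4 = 11$)
$W z = 11 \cdot \frac{154449}{256} = \frac{1698939}{256}$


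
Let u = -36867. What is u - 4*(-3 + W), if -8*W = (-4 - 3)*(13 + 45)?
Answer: -37058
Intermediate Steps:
W = 203/4 (W = -(-4 - 3)*(13 + 45)/8 = -(-7)*58/8 = -1/8*(-406) = 203/4 ≈ 50.750)
u - 4*(-3 + W) = -36867 - 4*(-3 + 203/4) = -36867 - 4*191/4 = -36867 - 1*191 = -36867 - 191 = -37058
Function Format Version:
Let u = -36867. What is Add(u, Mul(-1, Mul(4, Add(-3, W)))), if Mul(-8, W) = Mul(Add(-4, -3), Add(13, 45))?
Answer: -37058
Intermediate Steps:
W = Rational(203, 4) (W = Mul(Rational(-1, 8), Mul(Add(-4, -3), Add(13, 45))) = Mul(Rational(-1, 8), Mul(-7, 58)) = Mul(Rational(-1, 8), -406) = Rational(203, 4) ≈ 50.750)
Add(u, Mul(-1, Mul(4, Add(-3, W)))) = Add(-36867, Mul(-1, Mul(4, Add(-3, Rational(203, 4))))) = Add(-36867, Mul(-1, Mul(4, Rational(191, 4)))) = Add(-36867, Mul(-1, 191)) = Add(-36867, -191) = -37058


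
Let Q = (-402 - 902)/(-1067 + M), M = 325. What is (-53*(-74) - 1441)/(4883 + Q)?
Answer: 920451/1812245 ≈ 0.50791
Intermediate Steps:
Q = 652/371 (Q = (-402 - 902)/(-1067 + 325) = -1304/(-742) = -1304*(-1/742) = 652/371 ≈ 1.7574)
(-53*(-74) - 1441)/(4883 + Q) = (-53*(-74) - 1441)/(4883 + 652/371) = (3922 - 1441)/(1812245/371) = 2481*(371/1812245) = 920451/1812245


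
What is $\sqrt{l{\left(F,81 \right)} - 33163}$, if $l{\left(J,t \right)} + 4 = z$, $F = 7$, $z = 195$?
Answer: $2 i \sqrt{8243} \approx 181.58 i$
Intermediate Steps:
$l{\left(J,t \right)} = 191$ ($l{\left(J,t \right)} = -4 + 195 = 191$)
$\sqrt{l{\left(F,81 \right)} - 33163} = \sqrt{191 - 33163} = \sqrt{-32972} = 2 i \sqrt{8243}$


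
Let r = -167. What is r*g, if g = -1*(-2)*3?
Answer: -1002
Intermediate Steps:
g = 6 (g = 2*3 = 6)
r*g = -167*6 = -1002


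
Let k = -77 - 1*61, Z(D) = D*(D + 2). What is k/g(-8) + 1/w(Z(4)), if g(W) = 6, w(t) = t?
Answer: -551/24 ≈ -22.958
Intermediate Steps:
Z(D) = D*(2 + D)
k = -138 (k = -77 - 61 = -138)
k/g(-8) + 1/w(Z(4)) = -138/6 + 1/(4*(2 + 4)) = -138*⅙ + 1/(4*6) = -23 + 1/24 = -551/24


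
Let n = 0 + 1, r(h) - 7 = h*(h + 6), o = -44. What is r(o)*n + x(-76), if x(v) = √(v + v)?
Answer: 1679 + 2*I*√38 ≈ 1679.0 + 12.329*I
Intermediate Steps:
r(h) = 7 + h*(6 + h) (r(h) = 7 + h*(h + 6) = 7 + h*(6 + h))
x(v) = √2*√v (x(v) = √(2*v) = √2*√v)
n = 1
r(o)*n + x(-76) = (7 + (-44)² + 6*(-44))*1 + √2*√(-76) = (7 + 1936 - 264)*1 + √2*(2*I*√19) = 1679*1 + 2*I*√38 = 1679 + 2*I*√38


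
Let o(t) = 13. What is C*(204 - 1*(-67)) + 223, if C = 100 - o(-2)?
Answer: 23800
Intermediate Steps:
C = 87 (C = 100 - 1*13 = 100 - 13 = 87)
C*(204 - 1*(-67)) + 223 = 87*(204 - 1*(-67)) + 223 = 87*(204 + 67) + 223 = 87*271 + 223 = 23577 + 223 = 23800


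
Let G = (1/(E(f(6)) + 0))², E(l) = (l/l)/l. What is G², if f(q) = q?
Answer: 1296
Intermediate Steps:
E(l) = 1/l
G = 36 (G = (1/(1/6 + 0))² = (1/(⅙ + 0))² = (1/(⅙))² = 6² = 36)
G² = 36² = 1296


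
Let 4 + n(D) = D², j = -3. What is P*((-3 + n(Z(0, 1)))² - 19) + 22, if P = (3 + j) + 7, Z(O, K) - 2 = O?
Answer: -48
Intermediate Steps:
Z(O, K) = 2 + O
n(D) = -4 + D²
P = 7 (P = (3 - 3) + 7 = 0 + 7 = 7)
P*((-3 + n(Z(0, 1)))² - 19) + 22 = 7*((-3 + (-4 + (2 + 0)²))² - 19) + 22 = 7*((-3 + (-4 + 2²))² - 19) + 22 = 7*((-3 + (-4 + 4))² - 19) + 22 = 7*((-3 + 0)² - 19) + 22 = 7*((-3)² - 19) + 22 = 7*(9 - 19) + 22 = 7*(-10) + 22 = -70 + 22 = -48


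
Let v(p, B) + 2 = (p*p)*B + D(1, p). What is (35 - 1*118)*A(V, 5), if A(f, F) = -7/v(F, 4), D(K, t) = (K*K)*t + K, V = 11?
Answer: 581/104 ≈ 5.5865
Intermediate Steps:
D(K, t) = K + t*K² (D(K, t) = K²*t + K = t*K² + K = K + t*K²)
v(p, B) = -1 + p + B*p² (v(p, B) = -2 + ((p*p)*B + 1*(1 + 1*p)) = -2 + (p²*B + 1*(1 + p)) = -2 + (B*p² + (1 + p)) = -2 + (1 + p + B*p²) = -1 + p + B*p²)
A(f, F) = -7/(-1 + F + 4*F²)
(35 - 1*118)*A(V, 5) = (35 - 1*118)*(-7/(-1 + 5 + 4*5²)) = (35 - 118)*(-7/(-1 + 5 + 4*25)) = -(-581)/(-1 + 5 + 100) = -(-581)/104 = -83*(-7/104) = 581/104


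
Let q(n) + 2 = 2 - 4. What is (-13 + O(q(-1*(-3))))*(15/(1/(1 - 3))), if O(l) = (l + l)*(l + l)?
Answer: -1530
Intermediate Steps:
q(n) = -4 (q(n) = -2 + (2 - 4) = -2 - 2 = -4)
O(l) = 4*l² (O(l) = (2*l)*(2*l) = 4*l²)
(-13 + O(q(-1*(-3))))*(15/(1/(1 - 3))) = (-13 + 4*(-4)²)*(15/(1/(1 - 3))) = (-13 + 4*16)*(15/(1/(-2))) = (-13 + 64)*(15/(-½)) = 51*(15*(-2)) = 51*(-30) = -1530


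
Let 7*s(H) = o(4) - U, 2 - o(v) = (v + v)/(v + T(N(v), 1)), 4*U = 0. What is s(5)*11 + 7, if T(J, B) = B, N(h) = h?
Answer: 267/35 ≈ 7.6286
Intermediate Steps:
U = 0 (U = (¼)*0 = 0)
o(v) = 2 - 2*v/(1 + v) (o(v) = 2 - (v + v)/(v + 1) = 2 - 2*v/(1 + v))
s(H) = 2/35 (s(H) = (2/(1 + 4) - 1*0)/7 = (2/5 + 0)/7 = (2*(⅕) + 0)/7 = (⅖ + 0)/7 = (⅐)*(⅖) = 2/35)
s(5)*11 + 7 = (2/35)*11 + 7 = 22/35 + 7 = 267/35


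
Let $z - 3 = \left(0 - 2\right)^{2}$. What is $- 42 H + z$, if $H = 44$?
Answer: $-1841$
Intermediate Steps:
$z = 7$ ($z = 3 + \left(0 - 2\right)^{2} = 3 + \left(-2\right)^{2} = 3 + 4 = 7$)
$- 42 H + z = \left(-42\right) 44 + 7 = -1848 + 7 = -1841$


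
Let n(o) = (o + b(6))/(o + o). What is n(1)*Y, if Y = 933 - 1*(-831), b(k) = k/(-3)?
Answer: -882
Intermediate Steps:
b(k) = -k/3 (b(k) = k*(-⅓) = -k/3)
Y = 1764 (Y = 933 + 831 = 1764)
n(o) = (-2 + o)/(2*o) (n(o) = (o - ⅓*6)/(o + o) = (o - 2)/((2*o)) = (-2 + o)*(1/(2*o)) = (-2 + o)/(2*o))
n(1)*Y = ((½)*(-2 + 1)/1)*1764 = ((½)*1*(-1))*1764 = -½*1764 = -882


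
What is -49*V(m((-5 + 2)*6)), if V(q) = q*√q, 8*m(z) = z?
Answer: 1323*I/8 ≈ 165.38*I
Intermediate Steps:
m(z) = z/8
V(q) = q^(3/2)
-49*V(m((-5 + 2)*6)) = -49*√2*(6*√6*(-5 + 2)^(3/2))/32 = -49*√2*(-54*I*√2)/32 = -49*(-27*I/8) = -(-1323)*I/8 = 1323*I/8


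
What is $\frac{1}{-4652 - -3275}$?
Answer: $- \frac{1}{1377} \approx -0.00072622$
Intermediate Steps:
$\frac{1}{-4652 - -3275} = \frac{1}{-4652 + 3275} = \frac{1}{-1377} = - \frac{1}{1377}$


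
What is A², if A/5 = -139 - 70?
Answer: 1092025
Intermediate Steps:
A = -1045 (A = 5*(-139 - 70) = 5*(-209) = -1045)
A² = (-1045)² = 1092025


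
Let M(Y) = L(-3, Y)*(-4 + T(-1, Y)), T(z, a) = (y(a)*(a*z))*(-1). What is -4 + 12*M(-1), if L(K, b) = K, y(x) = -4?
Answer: -4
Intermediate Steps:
T(z, a) = 4*a*z (T(z, a) = -4*a*z*(-1) = 4*a*z)
M(Y) = 12 + 12*Y (M(Y) = -3*(-4 + 4*Y*(-1)) = -3*(-4 - 4*Y) = 12 + 12*Y)
-4 + 12*M(-1) = -4 + 12*(12 + 12*(-1)) = -4 + 12*(12 - 12) = -4 + 12*0 = -4 + 0 = -4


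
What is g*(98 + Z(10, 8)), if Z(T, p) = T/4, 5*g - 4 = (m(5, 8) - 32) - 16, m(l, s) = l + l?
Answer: -3417/5 ≈ -683.40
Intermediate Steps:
m(l, s) = 2*l
g = -34/5 (g = ⅘ + ((2*5 - 32) - 16)/5 = ⅘ + ((10 - 32) - 16)/5 = ⅘ + (-22 - 16)/5 = ⅘ + (⅕)*(-38) = ⅘ - 38/5 = -34/5 ≈ -6.8000)
Z(T, p) = T/4
g*(98 + Z(10, 8)) = -34*(98 + (¼)*10)/5 = -34*(98 + 5/2)/5 = -34/5*201/2 = -3417/5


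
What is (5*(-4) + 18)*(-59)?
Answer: 118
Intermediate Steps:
(5*(-4) + 18)*(-59) = (-20 + 18)*(-59) = -2*(-59) = 118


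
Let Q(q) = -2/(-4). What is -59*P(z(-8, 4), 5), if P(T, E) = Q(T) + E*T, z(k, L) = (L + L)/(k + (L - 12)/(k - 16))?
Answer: 12803/46 ≈ 278.33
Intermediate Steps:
Q(q) = ½ (Q(q) = -2*(-¼) = ½)
z(k, L) = 2*L/(k + (-12 + L)/(-16 + k)) (z(k, L) = (2*L)/(k + (-12 + L)/(-16 + k)) = 2*L/(k + (-12 + L)/(-16 + k)))
P(T, E) = ½ + E*T
-59*P(z(-8, 4), 5) = -59*(½ + 5*(2*4*(-16 - 8)/(-12 + 4 + (-8)² - 16*(-8)))) = -59*(½ + 5*(2*4*(-24)/(-12 + 4 + 64 + 128))) = -59*(½ + 5*(2*4*(-24)/184)) = -59*(½ + 5*(2*4*(1/184)*(-24))) = -59*(½ + 5*(-24/23)) = -59*(½ - 120/23) = -59*(-217/46) = 12803/46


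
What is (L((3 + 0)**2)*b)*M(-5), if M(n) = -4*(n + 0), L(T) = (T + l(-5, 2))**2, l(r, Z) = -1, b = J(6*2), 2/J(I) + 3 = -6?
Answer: -2560/9 ≈ -284.44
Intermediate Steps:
J(I) = -2/9 (J(I) = 2/(-3 - 6) = 2/(-9) = 2*(-1/9) = -2/9)
b = -2/9 ≈ -0.22222
L(T) = (-1 + T)**2 (L(T) = (T - 1)**2 = (-1 + T)**2)
M(n) = -4*n
(L((3 + 0)**2)*b)*M(-5) = ((-1 + (3 + 0)**2)**2*(-2/9))*(-4*(-5)) = ((-1 + 3**2)**2*(-2/9))*20 = ((-1 + 9)**2*(-2/9))*20 = (8**2*(-2/9))*20 = (64*(-2/9))*20 = -128/9*20 = -2560/9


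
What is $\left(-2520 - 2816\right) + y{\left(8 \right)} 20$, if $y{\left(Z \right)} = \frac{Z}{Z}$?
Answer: $-5316$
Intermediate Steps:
$y{\left(Z \right)} = 1$
$\left(-2520 - 2816\right) + y{\left(8 \right)} 20 = \left(-2520 - 2816\right) + 1 \cdot 20 = -5336 + 20 = -5316$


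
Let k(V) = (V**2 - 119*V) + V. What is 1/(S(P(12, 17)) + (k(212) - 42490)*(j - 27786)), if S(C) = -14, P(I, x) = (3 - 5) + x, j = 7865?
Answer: 1/449457588 ≈ 2.2249e-9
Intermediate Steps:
k(V) = V**2 - 118*V
P(I, x) = -2 + x
1/(S(P(12, 17)) + (k(212) - 42490)*(j - 27786)) = 1/(-14 + (212*(-118 + 212) - 42490)*(7865 - 27786)) = 1/(-14 + (212*94 - 42490)*(-19921)) = 1/(-14 + (19928 - 42490)*(-19921)) = 1/(-14 - 22562*(-19921)) = 1/(-14 + 449457602) = 1/449457588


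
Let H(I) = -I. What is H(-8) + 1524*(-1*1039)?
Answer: -1583428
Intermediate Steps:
H(-8) + 1524*(-1*1039) = -1*(-8) + 1524*(-1*1039) = 8 + 1524*(-1039) = 8 - 1583436 = -1583428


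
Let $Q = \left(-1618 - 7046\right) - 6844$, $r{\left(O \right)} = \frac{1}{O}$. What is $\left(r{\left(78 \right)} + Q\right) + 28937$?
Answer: $\frac{1047463}{78} \approx 13429.0$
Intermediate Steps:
$Q = -15508$ ($Q = -8664 - 6844 = -15508$)
$\left(r{\left(78 \right)} + Q\right) + 28937 = \left(\frac{1}{78} - 15508\right) + 28937 = - \frac{1209623}{78} + 28937 = \frac{1047463}{78}$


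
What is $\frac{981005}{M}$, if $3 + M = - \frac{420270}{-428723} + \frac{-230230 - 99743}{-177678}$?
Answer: $- \frac{24909235936179990}{4128062681} \approx -6.0341 \cdot 10^{6}$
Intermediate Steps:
$M = - \frac{4128062681}{25391548398}$ ($M = -3 - \left(- \frac{420270}{428723} - \frac{-230230 - 99743}{-177678}\right) = -3 - \left(- \frac{420270}{428723} - \left(-230230 - 99743\right) \left(- \frac{1}{177678}\right)\right) = -3 + \left(\frac{420270}{428723} - - \frac{109991}{59226}\right) = -3 + \left(\frac{420270}{428723} + \frac{109991}{59226}\right) = -3 + \frac{72046582513}{25391548398} = - \frac{4128062681}{25391548398} \approx -0.16258$)
$\frac{981005}{M} = \frac{981005}{- \frac{4128062681}{25391548398}} = 981005 \left(- \frac{25391548398}{4128062681}\right) = - \frac{24909235936179990}{4128062681}$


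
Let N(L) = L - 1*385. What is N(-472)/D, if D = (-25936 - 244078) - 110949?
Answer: 857/380963 ≈ 0.0022496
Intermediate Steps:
D = -380963 (D = -270014 - 110949 = -380963)
N(L) = -385 + L (N(L) = L - 385 = -385 + L)
N(-472)/D = (-385 - 472)/(-380963) = -857*(-1/380963) = 857/380963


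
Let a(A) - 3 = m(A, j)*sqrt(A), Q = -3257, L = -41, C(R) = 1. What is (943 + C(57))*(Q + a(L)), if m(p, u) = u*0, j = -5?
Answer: -3071776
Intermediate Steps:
m(p, u) = 0
a(A) = 3 (a(A) = 3 + 0*sqrt(A) = 3 + 0 = 3)
(943 + C(57))*(Q + a(L)) = (943 + 1)*(-3257 + 3) = 944*(-3254) = -3071776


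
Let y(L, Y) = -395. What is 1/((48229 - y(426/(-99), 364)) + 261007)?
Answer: 1/309631 ≈ 3.2297e-6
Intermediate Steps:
1/((48229 - y(426/(-99), 364)) + 261007) = 1/((48229 - 1*(-395)) + 261007) = 1/((48229 + 395) + 261007) = 1/(48624 + 261007) = 1/309631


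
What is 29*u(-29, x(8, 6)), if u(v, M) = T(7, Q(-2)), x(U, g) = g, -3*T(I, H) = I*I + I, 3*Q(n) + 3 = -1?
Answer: -1624/3 ≈ -541.33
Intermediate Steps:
Q(n) = -4/3 (Q(n) = -1 + (⅓)*(-1) = -1 - ⅓ = -4/3)
T(I, H) = -I/3 - I²/3 (T(I, H) = -(I*I + I)/3 = -(I² + I)/3 = -(I + I²)/3 = -I/3 - I²/3)
u(v, M) = -56/3 (u(v, M) = -⅓*7*(1 + 7) = -⅓*7*8 = -56/3)
29*u(-29, x(8, 6)) = 29*(-56/3) = -1624/3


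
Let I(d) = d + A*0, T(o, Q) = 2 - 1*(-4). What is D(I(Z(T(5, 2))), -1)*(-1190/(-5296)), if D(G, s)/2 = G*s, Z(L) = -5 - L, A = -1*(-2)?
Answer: 6545/1324 ≈ 4.9434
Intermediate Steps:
T(o, Q) = 6 (T(o, Q) = 2 + 4 = 6)
A = 2
I(d) = d (I(d) = d + 2*0 = d + 0 = d)
D(G, s) = 2*G*s (D(G, s) = 2*(G*s) = 2*G*s)
D(I(Z(T(5, 2))), -1)*(-1190/(-5296)) = (2*(-5 - 1*6)*(-1))*(-1190/(-5296)) = (2*(-5 - 6)*(-1))*(-1190*(-1/5296)) = (2*(-11)*(-1))*(595/2648) = 22*(595/2648) = 6545/1324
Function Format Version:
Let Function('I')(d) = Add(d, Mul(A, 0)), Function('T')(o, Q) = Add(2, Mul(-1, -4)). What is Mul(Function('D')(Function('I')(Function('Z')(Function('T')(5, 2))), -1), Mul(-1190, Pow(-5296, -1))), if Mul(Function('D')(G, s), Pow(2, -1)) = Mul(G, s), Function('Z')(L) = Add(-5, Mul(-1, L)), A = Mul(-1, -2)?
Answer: Rational(6545, 1324) ≈ 4.9434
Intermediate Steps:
Function('T')(o, Q) = 6 (Function('T')(o, Q) = Add(2, 4) = 6)
A = 2
Function('I')(d) = d (Function('I')(d) = Add(d, Mul(2, 0)) = Add(d, 0) = d)
Function('D')(G, s) = Mul(2, G, s) (Function('D')(G, s) = Mul(2, Mul(G, s)) = Mul(2, G, s))
Mul(Function('D')(Function('I')(Function('Z')(Function('T')(5, 2))), -1), Mul(-1190, Pow(-5296, -1))) = Mul(Mul(2, Add(-5, Mul(-1, 6)), -1), Mul(-1190, Pow(-5296, -1))) = Mul(Mul(2, Add(-5, -6), -1), Mul(-1190, Rational(-1, 5296))) = Mul(Mul(2, -11, -1), Rational(595, 2648)) = Mul(22, Rational(595, 2648)) = Rational(6545, 1324)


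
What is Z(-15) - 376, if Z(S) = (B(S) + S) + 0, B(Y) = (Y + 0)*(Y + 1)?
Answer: -181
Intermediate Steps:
B(Y) = Y*(1 + Y)
Z(S) = S + S*(1 + S) (Z(S) = (S*(1 + S) + S) + 0 = (S + S*(1 + S)) + 0 = S + S*(1 + S))
Z(-15) - 376 = -15*(2 - 15) - 376 = -15*(-13) - 376 = 195 - 376 = -181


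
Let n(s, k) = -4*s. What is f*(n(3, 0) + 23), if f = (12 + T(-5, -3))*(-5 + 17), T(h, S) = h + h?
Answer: 264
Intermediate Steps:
T(h, S) = 2*h
f = 24 (f = (12 + 2*(-5))*(-5 + 17) = (12 - 10)*12 = 2*12 = 24)
f*(n(3, 0) + 23) = 24*(-4*3 + 23) = 24*(-12 + 23) = 24*11 = 264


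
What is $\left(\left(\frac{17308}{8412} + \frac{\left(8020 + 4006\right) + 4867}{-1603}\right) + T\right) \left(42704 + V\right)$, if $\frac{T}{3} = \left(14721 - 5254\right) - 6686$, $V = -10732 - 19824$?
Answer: $\frac{341317163811172}{3371109} \approx 1.0125 \cdot 10^{8}$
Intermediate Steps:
$V = -30556$ ($V = -10732 - 19824 = -30556$)
$T = 8343$ ($T = 3 \left(\left(14721 - 5254\right) - 6686\right) = 3 \left(9467 - 6686\right) = 3 \cdot 2781 = 8343$)
$\left(\left(\frac{17308}{8412} + \frac{\left(8020 + 4006\right) + 4867}{-1603}\right) + T\right) \left(42704 + V\right) = \left(\left(\frac{17308}{8412} + \frac{\left(8020 + 4006\right) + 4867}{-1603}\right) + 8343\right) \left(42704 - 30556\right) = \left(\left(17308 \cdot \frac{1}{8412} + \left(12026 + 4867\right) \left(- \frac{1}{1603}\right)\right) + 8343\right) 12148 = \left(\left(\frac{4327}{2103} + 16893 \left(- \frac{1}{1603}\right)\right) + 8343\right) 12148 = \left(\left(\frac{4327}{2103} - \frac{16893}{1603}\right) + 8343\right) 12148 = \left(- \frac{28589798}{3371109} + 8343\right) 12148 = \frac{28096572589}{3371109} \cdot 12148 = \frac{341317163811172}{3371109}$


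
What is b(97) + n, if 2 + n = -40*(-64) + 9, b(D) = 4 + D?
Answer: 2668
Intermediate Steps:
n = 2567 (n = -2 + (-40*(-64) + 9) = -2 + (2560 + 9) = -2 + 2569 = 2567)
b(97) + n = (4 + 97) + 2567 = 101 + 2567 = 2668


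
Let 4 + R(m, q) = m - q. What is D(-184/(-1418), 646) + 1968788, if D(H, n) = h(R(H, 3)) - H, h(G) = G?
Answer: 1968781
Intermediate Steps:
R(m, q) = -4 + m - q (R(m, q) = -4 + (m - q) = -4 + m - q)
D(H, n) = -7 (D(H, n) = (-4 + H - 1*3) - H = (-4 + H - 3) - H = (-7 + H) - H = -7)
D(-184/(-1418), 646) + 1968788 = -7 + 1968788 = 1968781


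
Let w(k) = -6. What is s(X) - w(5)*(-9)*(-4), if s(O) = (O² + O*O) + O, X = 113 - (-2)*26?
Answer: 54831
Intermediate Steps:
X = 165 (X = 113 - 1*(-52) = 113 + 52 = 165)
s(O) = O + 2*O² (s(O) = (O² + O²) + O = 2*O² + O = O + 2*O²)
s(X) - w(5)*(-9)*(-4) = 165*(1 + 2*165) - (-6*(-9))*(-4) = 165*(1 + 330) - 54*(-4) = 165*331 - 1*(-216) = 54615 + 216 = 54831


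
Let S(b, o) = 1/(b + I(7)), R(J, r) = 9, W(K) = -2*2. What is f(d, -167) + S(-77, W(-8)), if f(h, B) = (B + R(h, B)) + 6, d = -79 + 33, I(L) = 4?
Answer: -11097/73 ≈ -152.01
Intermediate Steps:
W(K) = -4
S(b, o) = 1/(4 + b) (S(b, o) = 1/(b + 4) = 1/(4 + b))
d = -46
f(h, B) = 15 + B (f(h, B) = (B + 9) + 6 = (9 + B) + 6 = 15 + B)
f(d, -167) + S(-77, W(-8)) = (15 - 167) + 1/(4 - 77) = -152 + 1/(-73) = -152 - 1/73 = -11097/73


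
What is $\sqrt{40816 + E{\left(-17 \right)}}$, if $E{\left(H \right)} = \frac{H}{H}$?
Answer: $49 \sqrt{17} \approx 202.03$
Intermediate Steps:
$E{\left(H \right)} = 1$
$\sqrt{40816 + E{\left(-17 \right)}} = \sqrt{40816 + 1} = \sqrt{40817} = 49 \sqrt{17}$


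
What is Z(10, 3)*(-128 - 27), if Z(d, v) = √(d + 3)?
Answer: -155*√13 ≈ -558.86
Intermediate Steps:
Z(d, v) = √(3 + d)
Z(10, 3)*(-128 - 27) = √(3 + 10)*(-128 - 27) = √13*(-155) = -155*√13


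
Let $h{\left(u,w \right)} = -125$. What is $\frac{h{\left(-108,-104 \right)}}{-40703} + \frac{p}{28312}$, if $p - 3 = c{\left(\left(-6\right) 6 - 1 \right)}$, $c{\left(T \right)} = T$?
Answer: $\frac{1077549}{576191668} \approx 0.0018701$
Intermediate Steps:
$p = -34$ ($p = 3 - 37 = -34$)
$\frac{h{\left(-108,-104 \right)}}{-40703} + \frac{p}{28312} = - \frac{125}{-40703} - \frac{34}{28312} = \left(-125\right) \left(- \frac{1}{40703}\right) - \frac{17}{14156} = \frac{125}{40703} - \frac{17}{14156} = \frac{1077549}{576191668}$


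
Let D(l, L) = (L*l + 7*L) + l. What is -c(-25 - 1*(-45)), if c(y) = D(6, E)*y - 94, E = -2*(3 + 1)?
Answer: 2054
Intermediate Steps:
E = -8 (E = -2*4 = -8)
D(l, L) = l + 7*L + L*l (D(l, L) = (7*L + L*l) + l = l + 7*L + L*l)
c(y) = -94 - 98*y (c(y) = (6 + 7*(-8) - 8*6)*y - 94 = (6 - 56 - 48)*y - 94 = -98*y - 94 = -94 - 98*y)
-c(-25 - 1*(-45)) = -(-94 - 98*(-25 - 1*(-45))) = -(-94 - 98*(-25 + 45)) = -(-94 - 98*20) = -(-94 - 1960) = -1*(-2054) = 2054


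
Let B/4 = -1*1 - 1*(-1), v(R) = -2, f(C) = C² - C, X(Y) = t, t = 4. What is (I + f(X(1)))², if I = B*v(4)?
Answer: 144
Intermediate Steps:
X(Y) = 4
B = 0 (B = 4*(-1*1 - 1*(-1)) = 4*(-1 + 1) = 4*0 = 0)
I = 0 (I = 0*(-2) = 0)
(I + f(X(1)))² = (0 + 4*(-1 + 4))² = (0 + 4*3)² = (0 + 12)² = 12² = 144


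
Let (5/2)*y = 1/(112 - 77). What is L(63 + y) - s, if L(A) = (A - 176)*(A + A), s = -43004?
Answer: 880923758/30625 ≈ 28765.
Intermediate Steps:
y = 2/175 (y = 2/(5*(112 - 77)) = (⅖)/35 = (⅖)*(1/35) = 2/175 ≈ 0.011429)
L(A) = 2*A*(-176 + A) (L(A) = (-176 + A)*(2*A) = 2*A*(-176 + A))
L(63 + y) - s = 2*(63 + 2/175)*(-176 + (63 + 2/175)) - 1*(-43004) = 2*(11027/175)*(-176 + 11027/175) + 43004 = 2*(11027/175)*(-19773/175) + 43004 = -436073742/30625 + 43004 = 880923758/30625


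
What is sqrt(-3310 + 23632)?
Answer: 3*sqrt(2258) ≈ 142.56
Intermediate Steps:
sqrt(-3310 + 23632) = sqrt(20322) = 3*sqrt(2258)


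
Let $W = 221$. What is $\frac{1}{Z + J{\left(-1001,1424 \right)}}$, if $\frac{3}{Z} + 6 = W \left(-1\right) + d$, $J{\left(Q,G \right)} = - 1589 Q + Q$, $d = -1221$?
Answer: $\frac{1448}{2301723421} \approx 6.2909 \cdot 10^{-7}$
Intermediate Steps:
$J{\left(Q,G \right)} = - 1588 Q$
$Z = - \frac{3}{1448}$ ($Z = \frac{3}{-6 + \left(221 \left(-1\right) - 1221\right)} = \frac{3}{-6 - 1442} = \frac{3}{-1448} = 3 \left(- \frac{1}{1448}\right) = - \frac{3}{1448} \approx -0.0020718$)
$\frac{1}{Z + J{\left(-1001,1424 \right)}} = \frac{1}{- \frac{3}{1448} - -1589588} = \frac{1}{- \frac{3}{1448} + 1589588} = \frac{1}{\frac{2301723421}{1448}} = \frac{1448}{2301723421}$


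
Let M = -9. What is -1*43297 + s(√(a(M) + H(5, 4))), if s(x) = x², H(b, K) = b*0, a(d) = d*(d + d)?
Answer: -43135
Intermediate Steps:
a(d) = 2*d² (a(d) = d*(2*d) = 2*d²)
H(b, K) = 0
-1*43297 + s(√(a(M) + H(5, 4))) = -1*43297 + (√(2*(-9)² + 0))² = -43297 + (√(2*81 + 0))² = -43297 + (√(162 + 0))² = -43297 + (√162)² = -43297 + (9*√2)² = -43297 + 162 = -43135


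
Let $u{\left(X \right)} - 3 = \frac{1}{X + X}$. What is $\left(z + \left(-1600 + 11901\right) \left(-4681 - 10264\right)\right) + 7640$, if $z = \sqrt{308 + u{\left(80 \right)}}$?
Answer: $-153940805 + \frac{3 \sqrt{55290}}{40} \approx -1.5394 \cdot 10^{8}$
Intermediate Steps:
$u{\left(X \right)} = 3 + \frac{1}{2 X}$ ($u{\left(X \right)} = 3 + \frac{1}{X + X} = 3 + \frac{1}{2 X}$)
$z = \frac{3 \sqrt{55290}}{40}$ ($z = \sqrt{308 + \left(3 + \frac{1}{2 \cdot 80}\right)} = \sqrt{308 + \left(3 + \frac{1}{2} \cdot \frac{1}{80}\right)} = \sqrt{308 + \left(3 + \frac{1}{160}\right)} = \sqrt{308 + \frac{481}{160}} = \sqrt{\frac{49761}{160}} = \frac{3 \sqrt{55290}}{40} \approx 17.635$)
$\left(z + \left(-1600 + 11901\right) \left(-4681 - 10264\right)\right) + 7640 = \left(\frac{3 \sqrt{55290}}{40} + \left(-1600 + 11901\right) \left(-4681 - 10264\right)\right) + 7640 = \left(\frac{3 \sqrt{55290}}{40} + 10301 \left(-14945\right)\right) + 7640 = \left(\frac{3 \sqrt{55290}}{40} - 153948445\right) + 7640 = \left(-153948445 + \frac{3 \sqrt{55290}}{40}\right) + 7640 = -153940805 + \frac{3 \sqrt{55290}}{40}$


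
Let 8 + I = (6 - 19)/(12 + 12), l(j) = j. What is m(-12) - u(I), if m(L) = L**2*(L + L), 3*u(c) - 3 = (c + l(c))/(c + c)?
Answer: -10372/3 ≈ -3457.3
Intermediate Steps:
I = -205/24 (I = -8 + (6 - 19)/(12 + 12) = -8 - 13/24 = -205/24 ≈ -8.5417)
u(c) = 4/3 (u(c) = 1 + ((c + c)/(c + c))/3 = 1 + ((2*c)/((2*c)))/3 = 1 + ((2*c)*(1/(2*c)))/3 = 1 + (1/3)*1 = 1 + 1/3 = 4/3)
m(L) = 2*L**3 (m(L) = L**2*(2*L) = 2*L**3)
m(-12) - u(I) = 2*(-12)**3 - 1*4/3 = 2*(-1728) - 4/3 = -3456 - 4/3 = -10372/3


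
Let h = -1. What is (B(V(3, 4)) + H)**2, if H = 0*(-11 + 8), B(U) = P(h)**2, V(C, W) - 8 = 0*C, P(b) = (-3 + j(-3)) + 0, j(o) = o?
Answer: 1296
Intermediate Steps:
P(b) = -6 (P(b) = (-3 - 3) + 0 = -6 + 0 = -6)
V(C, W) = 8 (V(C, W) = 8 + 0*C = 8 + 0 = 8)
B(U) = 36 (B(U) = (-6)**2 = 36)
H = 0 (H = 0*(-3) = 0)
(B(V(3, 4)) + H)**2 = (36 + 0)**2 = 36**2 = 1296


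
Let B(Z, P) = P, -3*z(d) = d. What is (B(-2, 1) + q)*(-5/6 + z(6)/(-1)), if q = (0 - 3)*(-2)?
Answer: 49/6 ≈ 8.1667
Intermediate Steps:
z(d) = -d/3
q = 6 (q = -3*(-2) = 6)
(B(-2, 1) + q)*(-5/6 + z(6)/(-1)) = (1 + 6)*(-5/6 - ⅓*6/(-1)) = 7*(-5*⅙ - 2*(-1)) = 7*(-⅚ + 2) = 7*(7/6) = 49/6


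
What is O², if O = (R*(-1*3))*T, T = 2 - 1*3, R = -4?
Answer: 144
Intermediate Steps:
T = -1 (T = 2 - 3 = -1)
O = -12 (O = -(-4)*3*(-1) = -4*(-3)*(-1) = 12*(-1) = -12)
O² = (-12)² = 144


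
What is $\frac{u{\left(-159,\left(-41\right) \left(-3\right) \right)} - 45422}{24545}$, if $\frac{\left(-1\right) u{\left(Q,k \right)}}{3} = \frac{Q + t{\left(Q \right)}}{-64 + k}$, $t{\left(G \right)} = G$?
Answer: $- \frac{2678944}{1448155} \approx -1.8499$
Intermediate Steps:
$u{\left(Q,k \right)} = - \frac{6 Q}{-64 + k}$ ($u{\left(Q,k \right)} = - 3 \frac{Q + Q}{-64 + k} = - 3 \frac{2 Q}{-64 + k} = - \frac{6 Q}{-64 + k}$)
$\frac{u{\left(-159,\left(-41\right) \left(-3\right) \right)} - 45422}{24545} = \frac{\left(-6\right) \left(-159\right) \frac{1}{-64 - -123} - 45422}{24545} = \left(\left(-6\right) \left(-159\right) \frac{1}{-64 + 123} - 45422\right) \frac{1}{24545} = \left(\left(-6\right) \left(-159\right) \frac{1}{59} - 45422\right) \frac{1}{24545} = \left(\frac{954}{59} - 45422\right) \frac{1}{24545} = \left(- \frac{2678944}{59}\right) \frac{1}{24545} = - \frac{2678944}{1448155}$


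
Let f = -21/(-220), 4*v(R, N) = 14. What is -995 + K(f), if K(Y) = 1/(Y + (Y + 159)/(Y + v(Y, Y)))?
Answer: -7678072825/7716831 ≈ -994.98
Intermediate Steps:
v(R, N) = 7/2 (v(R, N) = (¼)*14 = 7/2)
f = 21/220 (f = -21*(-1/220) = 21/220 ≈ 0.095455)
K(Y) = 1/(Y + (159 + Y)/(7/2 + Y)) (K(Y) = 1/(Y + (Y + 159)/(Y + 7/2)) = 1/(Y + (159 + Y)/(7/2 + Y)))
-995 + K(f) = -995 + (7 + 2*(21/220))/(318 + 2*(21/220)² + 9*(21/220)) = -995 + (7 + 21/110)/(318 + 2*(441/48400) + 189/220) = -995 + (791/110)/(318 + 441/24200 + 189/220) = -995 + (791/110)/(7716831/24200) = -995 + (24200/7716831)*(791/110) = -995 + 174020/7716831 = -7678072825/7716831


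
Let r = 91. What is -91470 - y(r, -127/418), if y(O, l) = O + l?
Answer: -38272371/418 ≈ -91561.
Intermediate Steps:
-91470 - y(r, -127/418) = -91470 - (91 - 127/418) = -91470 - 1*37911/418 = -91470 - 37911/418 = -38272371/418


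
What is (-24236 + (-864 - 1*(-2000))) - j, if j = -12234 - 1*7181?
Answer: -3685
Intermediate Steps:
j = -19415 (j = -12234 - 7181 = -19415)
(-24236 + (-864 - 1*(-2000))) - j = (-24236 + (-864 - 1*(-2000))) - 1*(-19415) = (-24236 + (-864 + 2000)) + 19415 = (-24236 + 1136) + 19415 = -23100 + 19415 = -3685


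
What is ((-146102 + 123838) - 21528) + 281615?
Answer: 237823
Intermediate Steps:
((-146102 + 123838) - 21528) + 281615 = (-22264 - 21528) + 281615 = -43792 + 281615 = 237823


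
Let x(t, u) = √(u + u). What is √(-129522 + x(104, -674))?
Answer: √(-129522 + 2*I*√337) ≈ 0.051 + 359.89*I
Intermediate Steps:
x(t, u) = √2*√u (x(t, u) = √(2*u) = √2*√u)
√(-129522 + x(104, -674)) = √(-129522 + √2*√(-674)) = √(-129522 + √2*(I*√674)) = √(-129522 + 2*I*√337)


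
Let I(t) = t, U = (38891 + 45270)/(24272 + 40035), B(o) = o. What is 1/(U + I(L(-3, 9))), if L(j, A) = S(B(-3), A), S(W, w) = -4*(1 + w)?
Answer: -64307/2488119 ≈ -0.025846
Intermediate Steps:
S(W, w) = -4 - 4*w
U = 84161/64307 ≈ 1.3087
L(j, A) = -4 - 4*A
1/(U + I(L(-3, 9))) = 1/(84161/64307 + (-4 - 4*9)) = 1/(84161/64307 + (-4 - 36)) = 1/(84161/64307 - 40) = 1/(-2488119/64307) = -64307/2488119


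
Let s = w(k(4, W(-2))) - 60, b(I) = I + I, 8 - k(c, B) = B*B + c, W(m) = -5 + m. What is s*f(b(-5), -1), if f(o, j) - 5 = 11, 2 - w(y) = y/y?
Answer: -944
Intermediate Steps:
k(c, B) = 8 - c - B**2 (k(c, B) = 8 - (B*B + c) = 8 - (B**2 + c) = 8 - (c + B**2) = 8 + (-c - B**2) = 8 - c - B**2)
w(y) = 1 (w(y) = 2 - y/y = 2 - 1*1 = 2 - 1 = 1)
b(I) = 2*I
f(o, j) = 16 (f(o, j) = 5 + 11 = 16)
s = -59 (s = 1 - 60 = -59)
s*f(b(-5), -1) = -59*16 = -944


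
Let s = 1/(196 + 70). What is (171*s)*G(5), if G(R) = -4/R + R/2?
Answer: 153/140 ≈ 1.0929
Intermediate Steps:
s = 1/266 ≈ 0.0037594
G(R) = R/2 - 4/R (G(R) = -4/R + R*(½) = -4/R + R/2 = R/2 - 4/R)
(171*s)*G(5) = (171*(1/266))*((½)*5 - 4/5) = 9*(5/2 - 4*⅕)/14 = 9*(5/2 - ⅘)/14 = (9/14)*(17/10) = 153/140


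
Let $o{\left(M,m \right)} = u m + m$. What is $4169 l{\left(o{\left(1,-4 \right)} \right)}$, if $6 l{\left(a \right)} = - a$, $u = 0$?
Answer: $\frac{8338}{3} \approx 2779.3$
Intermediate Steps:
$o{\left(M,m \right)} = m$ ($o{\left(M,m \right)} = 0 m + m = 0 + m = m$)
$l{\left(a \right)} = - \frac{a}{6}$ ($l{\left(a \right)} = \frac{\left(-1\right) a}{6} = - \frac{a}{6}$)
$4169 l{\left(o{\left(1,-4 \right)} \right)} = 4169 \left(\left(- \frac{1}{6}\right) \left(-4\right)\right) = 4169 \cdot \frac{2}{3} = \frac{8338}{3}$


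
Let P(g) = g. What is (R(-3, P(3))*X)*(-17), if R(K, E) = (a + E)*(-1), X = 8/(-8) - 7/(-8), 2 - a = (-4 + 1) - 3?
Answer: -187/8 ≈ -23.375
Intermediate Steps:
a = 8 (a = 2 - ((-4 + 1) - 3) = 2 - (-3 - 3) = 2 - 1*(-6) = 2 + 6 = 8)
X = -⅛ (X = 8*(-⅛) - 7*(-⅛) = -1 + 7/8 = -⅛ ≈ -0.12500)
R(K, E) = -8 - E (R(K, E) = (8 + E)*(-1) = -8 - E)
(R(-3, P(3))*X)*(-17) = ((-8 - 1*3)*(-⅛))*(-17) = ((-8 - 3)*(-⅛))*(-17) = -11*(-⅛)*(-17) = (11/8)*(-17) = -187/8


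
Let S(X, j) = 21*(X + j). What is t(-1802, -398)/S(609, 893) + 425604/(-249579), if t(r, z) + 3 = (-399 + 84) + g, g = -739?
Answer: -217273117/124955886 ≈ -1.7388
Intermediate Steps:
S(X, j) = 21*X + 21*j
t(r, z) = -1057 (t(r, z) = -3 + ((-399 + 84) - 739) = -3 + (-315 - 739) = -3 - 1054 = -1057)
t(-1802, -398)/S(609, 893) + 425604/(-249579) = -1057/(21*609 + 21*893) + 425604/(-249579) = -1057/(12789 + 18753) + 425604*(-1/249579) = -1057/31542 - 141868/83193 = -1057*1/31542 - 141868/83193 = -151/4506 - 141868/83193 = -217273117/124955886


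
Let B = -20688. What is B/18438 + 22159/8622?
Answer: 38365951/26495406 ≈ 1.4480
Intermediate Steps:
B/18438 + 22159/8622 = -20688/18438 + 22159/8622 = -20688*1/18438 + 22159*(1/8622) = -3448/3073 + 22159/8622 = 38365951/26495406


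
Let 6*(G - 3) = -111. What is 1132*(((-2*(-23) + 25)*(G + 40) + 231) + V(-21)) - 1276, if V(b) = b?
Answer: 2205558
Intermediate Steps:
G = -31/2 (G = 3 + (1/6)*(-111) = 3 - 37/2 = -31/2 ≈ -15.500)
1132*(((-2*(-23) + 25)*(G + 40) + 231) + V(-21)) - 1276 = 1132*(((-2*(-23) + 25)*(-31/2 + 40) + 231) - 21) - 1276 = 1132*(((46 + 25)*(49/2) + 231) - 21) - 1276 = 1132*((71*(49/2) + 231) - 21) - 1276 = 1132*((3479/2 + 231) - 21) - 1276 = 1132*(3941/2 - 21) - 1276 = 1132*(3899/2) - 1276 = 2206834 - 1276 = 2205558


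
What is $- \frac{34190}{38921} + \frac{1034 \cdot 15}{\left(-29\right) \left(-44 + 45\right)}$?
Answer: $- \frac{604656220}{1128709} \approx -535.71$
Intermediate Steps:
$- \frac{34190}{38921} + \frac{1034 \cdot 15}{\left(-29\right) \left(-44 + 45\right)} = \left(-34190\right) \frac{1}{38921} + \frac{15510}{\left(-29\right) 1} = - \frac{34190}{38921} + \frac{15510}{-29} = - \frac{34190}{38921} + 15510 \left(- \frac{1}{29}\right) = - \frac{34190}{38921} - \frac{15510}{29} = - \frac{604656220}{1128709}$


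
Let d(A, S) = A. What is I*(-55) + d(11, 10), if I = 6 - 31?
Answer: 1386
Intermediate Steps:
I = -25
I*(-55) + d(11, 10) = -25*(-55) + 11 = 1375 + 11 = 1386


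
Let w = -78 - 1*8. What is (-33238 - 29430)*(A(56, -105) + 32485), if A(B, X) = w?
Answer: -2030380532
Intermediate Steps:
w = -86 (w = -78 - 8 = -86)
A(B, X) = -86
(-33238 - 29430)*(A(56, -105) + 32485) = (-33238 - 29430)*(-86 + 32485) = -62668*32399 = -2030380532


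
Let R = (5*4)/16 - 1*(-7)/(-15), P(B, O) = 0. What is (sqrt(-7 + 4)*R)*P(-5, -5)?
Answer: 0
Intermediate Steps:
R = 47/60 (R = 20*(1/16) + 7*(-1/15) = 5/4 - 7/15 = 47/60 ≈ 0.78333)
(sqrt(-7 + 4)*R)*P(-5, -5) = (sqrt(-7 + 4)*(47/60))*0 = (sqrt(-3)*(47/60))*0 = ((I*sqrt(3))*(47/60))*0 = (47*I*sqrt(3)/60)*0 = 0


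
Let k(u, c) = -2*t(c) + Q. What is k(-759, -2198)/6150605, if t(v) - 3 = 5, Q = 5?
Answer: -11/6150605 ≈ -1.7884e-6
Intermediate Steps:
t(v) = 8 (t(v) = 3 + 5 = 8)
k(u, c) = -11 (k(u, c) = -2*8 + 5 = -16 + 5 = -11)
k(-759, -2198)/6150605 = -11/6150605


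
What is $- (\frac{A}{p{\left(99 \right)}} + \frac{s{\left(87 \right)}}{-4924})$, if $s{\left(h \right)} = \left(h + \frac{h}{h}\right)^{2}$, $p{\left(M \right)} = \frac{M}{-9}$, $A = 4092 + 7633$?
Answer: $\frac{14454771}{13541} \approx 1067.5$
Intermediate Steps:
$A = 11725$
$p{\left(M \right)} = - \frac{M}{9}$ ($p{\left(M \right)} = M \left(- \frac{1}{9}\right) = - \frac{M}{9}$)
$s{\left(h \right)} = \left(1 + h\right)^{2}$ ($s{\left(h \right)} = \left(h + 1\right)^{2} = \left(1 + h\right)^{2}$)
$- (\frac{A}{p{\left(99 \right)}} + \frac{s{\left(87 \right)}}{-4924}) = - (\frac{11725}{\left(- \frac{1}{9}\right) 99} + \frac{\left(1 + 87\right)^{2}}{-4924}) = - (\frac{11725}{-11} + 88^{2} \left(- \frac{1}{4924}\right)) = - (11725 \left(- \frac{1}{11}\right) + 7744 \left(- \frac{1}{4924}\right)) = - (- \frac{11725}{11} - \frac{1936}{1231}) = \left(-1\right) \left(- \frac{14454771}{13541}\right) = \frac{14454771}{13541}$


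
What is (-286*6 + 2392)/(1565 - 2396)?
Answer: -676/831 ≈ -0.81348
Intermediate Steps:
(-286*6 + 2392)/(1565 - 2396) = (-1716 + 2392)/(-831) = 676*(-1/831) = -676/831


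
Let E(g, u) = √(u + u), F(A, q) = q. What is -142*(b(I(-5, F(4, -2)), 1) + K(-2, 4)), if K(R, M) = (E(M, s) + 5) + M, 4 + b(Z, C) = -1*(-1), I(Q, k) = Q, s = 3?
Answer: -852 - 142*√6 ≈ -1199.8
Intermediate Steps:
E(g, u) = √2*√u (E(g, u) = √(2*u) = √2*√u)
b(Z, C) = -3 (b(Z, C) = -4 - 1*(-1) = -4 + 1 = -3)
K(R, M) = 5 + M + √6 (K(R, M) = (√2*√3 + 5) + M = (√6 + 5) + M = (5 + √6) + M = 5 + M + √6)
-142*(b(I(-5, F(4, -2)), 1) + K(-2, 4)) = -142*(-3 + (5 + 4 + √6)) = -142*(-3 + (9 + √6)) = -142*(6 + √6) = -852 - 142*√6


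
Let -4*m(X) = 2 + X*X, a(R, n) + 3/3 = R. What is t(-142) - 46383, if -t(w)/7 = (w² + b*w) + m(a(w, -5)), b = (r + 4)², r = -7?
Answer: -571183/4 ≈ -1.4280e+5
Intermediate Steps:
a(R, n) = -1 + R
m(X) = -½ - X²/4 (m(X) = -(2 + X*X)/4 = -(2 + X²)/4 = -½ - X²/4)
b = 9 (b = (-7 + 4)² = (-3)² = 9)
t(w) = 7/2 - 63*w - 7*w² + 7*(-1 + w)²/4 (t(w) = -7*((w² + 9*w) + (-½ - (-1 + w)²/4)) = -7*(-½ + w² + 9*w - (-1 + w)²/4) = 7/2 - 63*w - 7*w² + 7*(-1 + w)²/4)
t(-142) - 46383 = (21/4 - 133/2*(-142) - 21/4*(-142)²) - 46383 = (21/4 + 9443 - 21/4*20164) - 46383 = (21/4 + 9443 - 105861) - 46383 = -385651/4 - 46383 = -571183/4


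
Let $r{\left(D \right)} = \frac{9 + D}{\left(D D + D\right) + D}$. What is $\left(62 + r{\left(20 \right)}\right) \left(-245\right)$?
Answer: $- \frac{1338141}{88} \approx -15206.0$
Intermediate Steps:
$r{\left(D \right)} = \frac{9 + D}{D^{2} + 2 D}$ ($r{\left(D \right)} = \frac{9 + D}{\left(D^{2} + D\right) + D} = \frac{9 + D}{\left(D + D^{2}\right) + D} = \frac{9 + D}{D^{2} + 2 D}$)
$\left(62 + r{\left(20 \right)}\right) \left(-245\right) = \left(62 + \frac{9 + 20}{20 \left(2 + 20\right)}\right) \left(-245\right) = \left(62 + \frac{1}{20} \cdot \frac{1}{22} \cdot 29\right) \left(-245\right) = \left(62 + \frac{29}{440}\right) \left(-245\right) = \frac{27309}{440} \left(-245\right) = - \frac{1338141}{88}$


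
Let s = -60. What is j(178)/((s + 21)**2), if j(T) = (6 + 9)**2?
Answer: 25/169 ≈ 0.14793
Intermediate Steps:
j(T) = 225 (j(T) = 15**2 = 225)
j(178)/((s + 21)**2) = 225/((-60 + 21)**2) = 225/((-39)**2) = 225/1521 = 225*(1/1521) = 25/169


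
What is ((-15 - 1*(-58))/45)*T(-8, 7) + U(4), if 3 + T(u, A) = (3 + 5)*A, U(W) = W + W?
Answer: 2639/45 ≈ 58.644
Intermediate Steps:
U(W) = 2*W
T(u, A) = -3 + 8*A (T(u, A) = -3 + (3 + 5)*A = -3 + 8*A)
((-15 - 1*(-58))/45)*T(-8, 7) + U(4) = ((-15 - 1*(-58))/45)*(-3 + 8*7) + 2*4 = ((-15 + 58)*(1/45))*(-3 + 56) + 8 = (43*(1/45))*53 + 8 = (43/45)*53 + 8 = 2279/45 + 8 = 2639/45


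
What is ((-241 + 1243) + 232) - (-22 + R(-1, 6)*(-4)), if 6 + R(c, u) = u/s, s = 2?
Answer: 1244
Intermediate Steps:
R(c, u) = -6 + u/2
((-241 + 1243) + 232) - (-22 + R(-1, 6)*(-4)) = ((-241 + 1243) + 232) - (-22 + (-6 + (½)*6)*(-4)) = (1002 + 232) - (-22 + (-6 + 3)*(-4)) = 1234 - (-22 - 3*(-4)) = 1234 - (-22 + 12) = 1234 - 1*(-10) = 1234 + 10 = 1244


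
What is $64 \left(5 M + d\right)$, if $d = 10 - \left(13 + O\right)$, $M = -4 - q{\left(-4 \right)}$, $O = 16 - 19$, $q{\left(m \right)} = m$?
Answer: $0$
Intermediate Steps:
$O = -3$ ($O = 16 - 19 = -3$)
$M = 0$ ($M = -4 - -4 = -4 + 4 = 0$)
$d = 0$ ($d = 10 - \left(13 - 3\right) = 10 - 10 = 0$)
$64 \left(5 M + d\right) = 64 \left(5 \cdot 0 + 0\right) = 64 \left(0 + 0\right) = 64 \cdot 0 = 0$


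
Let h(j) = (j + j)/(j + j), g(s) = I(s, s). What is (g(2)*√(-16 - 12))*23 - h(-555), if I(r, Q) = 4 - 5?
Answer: -1 - 46*I*√7 ≈ -1.0 - 121.7*I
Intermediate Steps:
I(r, Q) = -1
g(s) = -1
h(j) = 1 (h(j) = (2*j)/((2*j)) = (2*j)*(1/(2*j)) = 1)
(g(2)*√(-16 - 12))*23 - h(-555) = -√(-16 - 12)*23 - 1*1 = -√(-28)*23 - 1 = -2*I*√7*23 - 1 = -46*I*√7 - 1 = -1 - 46*I*√7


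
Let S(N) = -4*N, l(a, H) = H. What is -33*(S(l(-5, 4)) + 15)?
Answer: 33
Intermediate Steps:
-33*(S(l(-5, 4)) + 15) = -33*(-4*4 + 15) = -33*(-16 + 15) = -33*(-1) = 33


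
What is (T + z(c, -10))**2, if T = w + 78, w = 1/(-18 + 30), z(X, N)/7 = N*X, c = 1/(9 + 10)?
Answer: 287743369/51984 ≈ 5535.2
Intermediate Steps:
c = 1/19 ≈ 0.052632
z(X, N) = 7*N*X (z(X, N) = 7*(N*X) = 7*N*X)
w = 1/12 ≈ 0.083333
T = 937/12 (T = 1/12 + 78 = 937/12 ≈ 78.083)
(T + z(c, -10))**2 = (937/12 + 7*(-10)*(1/19))**2 = (937/12 - 70/19)**2 = (16963/228)**2 = 287743369/51984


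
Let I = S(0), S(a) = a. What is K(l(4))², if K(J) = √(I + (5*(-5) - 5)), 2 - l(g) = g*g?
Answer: -30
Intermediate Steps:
l(g) = 2 - g² (l(g) = 2 - g*g = 2 - g²)
I = 0
K(J) = I*√30 (K(J) = √(0 + (5*(-5) - 5)) = √(0 + (-25 - 5)) = √(0 - 30) = √(-30) = I*√30)
K(l(4))² = (I*√30)² = -30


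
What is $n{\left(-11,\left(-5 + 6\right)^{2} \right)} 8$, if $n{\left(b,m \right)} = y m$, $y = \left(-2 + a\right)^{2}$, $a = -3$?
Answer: $200$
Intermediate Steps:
$y = 25$ ($y = \left(-2 - 3\right)^{2} = \left(-5\right)^{2} = 25$)
$n{\left(b,m \right)} = 25 m$
$n{\left(-11,\left(-5 + 6\right)^{2} \right)} 8 = 25 \left(-5 + 6\right)^{2} \cdot 8 = 25 \cdot 1^{2} \cdot 8 = 25 \cdot 1 \cdot 8 = 25 \cdot 8 = 200$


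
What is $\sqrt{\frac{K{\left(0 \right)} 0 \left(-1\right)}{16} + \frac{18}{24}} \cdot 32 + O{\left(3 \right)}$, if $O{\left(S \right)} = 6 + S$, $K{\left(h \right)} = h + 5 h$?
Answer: $9 + 16 \sqrt{3} \approx 36.713$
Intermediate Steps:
$K{\left(h \right)} = 6 h$
$\sqrt{\frac{K{\left(0 \right)} 0 \left(-1\right)}{16} + \frac{18}{24}} \cdot 32 + O{\left(3 \right)} = \sqrt{\frac{6 \cdot 0 \cdot 0 \left(-1\right)}{16} + \frac{18}{24}} \cdot 32 + \left(6 + 3\right) = \sqrt{0 \cdot 0 \left(-1\right) \frac{1}{16} + 18 \cdot \frac{1}{24}} \cdot 32 + 9 = \sqrt{0 \left(-1\right) \frac{1}{16} + \frac{3}{4}} \cdot 32 + 9 = \sqrt{0 \cdot \frac{1}{16} + \frac{3}{4}} \cdot 32 + 9 = \sqrt{0 + \frac{3}{4}} \cdot 32 + 9 = \sqrt{\frac{3}{4}} \cdot 32 + 9 = \frac{\sqrt{3}}{2} \cdot 32 + 9 = 16 \sqrt{3} + 9 = 9 + 16 \sqrt{3}$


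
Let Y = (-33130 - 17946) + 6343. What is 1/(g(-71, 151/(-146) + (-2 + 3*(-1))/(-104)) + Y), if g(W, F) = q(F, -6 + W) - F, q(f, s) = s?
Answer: -7592/340190033 ≈ -2.2317e-5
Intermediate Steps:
g(W, F) = -6 + W - F (g(W, F) = (-6 + W) - F = -6 + W - F)
Y = -44733 (Y = -51076 + 6343 = -44733)
1/(g(-71, 151/(-146) + (-2 + 3*(-1))/(-104)) + Y) = 1/((-6 - 71 - (151/(-146) + (-2 + 3*(-1))/(-104))) - 44733) = 1/((-6 - 71 - (151*(-1/146) + (-2 - 3)*(-1/104))) - 44733) = 1/((-6 - 71 - (-151/146 - 5*(-1/104))) - 44733) = 1/((-6 - 71 - (-151/146 + 5/104)) - 44733) = 1/((-6 - 71 - 1*(-7487/7592)) - 44733) = 1/((-6 - 71 + 7487/7592) - 44733) = 1/(-577097/7592 - 44733) = 1/(-340190033/7592) = -7592/340190033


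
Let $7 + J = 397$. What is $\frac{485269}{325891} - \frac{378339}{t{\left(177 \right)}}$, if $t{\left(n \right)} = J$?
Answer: $- \frac{3156615901}{3258910} \approx -968.61$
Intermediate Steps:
$J = 390$ ($J = -7 + 397 = 390$)
$t{\left(n \right)} = 390$
$\frac{485269}{325891} - \frac{378339}{t{\left(177 \right)}} = \frac{485269}{325891} - \frac{378339}{390} = 485269 \cdot \frac{1}{325891} - \frac{9701}{10} = \frac{485269}{325891} - \frac{9701}{10} = - \frac{3156615901}{3258910}$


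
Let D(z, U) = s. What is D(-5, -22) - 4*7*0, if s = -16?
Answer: -16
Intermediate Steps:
D(z, U) = -16
D(-5, -22) - 4*7*0 = -16 - 4*7*0 = -16 - 28*0 = -16 - 1*0 = -16 + 0 = -16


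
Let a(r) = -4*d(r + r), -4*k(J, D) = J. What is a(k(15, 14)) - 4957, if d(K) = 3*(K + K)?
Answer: -4777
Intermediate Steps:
d(K) = 6*K (d(K) = 3*(2*K) = 6*K)
k(J, D) = -J/4
a(r) = -48*r (a(r) = -24*(r + r) = -24*2*r = -48*r)
a(k(15, 14)) - 4957 = -(-12)*15 - 4957 = -48*(-15/4) - 4957 = 180 - 4957 = -4777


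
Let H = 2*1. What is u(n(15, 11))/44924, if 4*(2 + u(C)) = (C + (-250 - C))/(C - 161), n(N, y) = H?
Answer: -511/14285832 ≈ -3.5770e-5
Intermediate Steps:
H = 2
n(N, y) = 2
u(C) = -2 - 125/(2*(-161 + C)) (u(C) = -2 + ((C + (-250 - C))/(C - 161))/4 = -2 + (-250/(-161 + C))/4 = -2 - 125/(2*(-161 + C)))
u(n(15, 11))/44924 = ((519 - 4*2)/(2*(-161 + 2)))/44924 = ((½)*(519 - 8)/(-159))*(1/44924) = ((½)*(-1/159)*511)*(1/44924) = -511/318*1/44924 = -511/14285832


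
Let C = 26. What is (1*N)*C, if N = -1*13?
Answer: -338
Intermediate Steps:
N = -13
(1*N)*C = (1*(-13))*26 = -13*26 = -338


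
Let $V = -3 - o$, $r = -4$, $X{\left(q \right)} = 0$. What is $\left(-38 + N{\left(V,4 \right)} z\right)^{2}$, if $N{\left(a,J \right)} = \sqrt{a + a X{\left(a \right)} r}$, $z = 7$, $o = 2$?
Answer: $1199 - 532 i \sqrt{5} \approx 1199.0 - 1189.6 i$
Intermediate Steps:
$V = -5$ ($V = -3 - 2 = -5$)
$N{\left(a,J \right)} = \sqrt{a}$ ($N{\left(a,J \right)} = \sqrt{a + a 0 \left(-4\right)} = \sqrt{a + 0 \left(-4\right)} = \sqrt{a + 0} = \sqrt{a}$)
$\left(-38 + N{\left(V,4 \right)} z\right)^{2} = \left(-38 + \sqrt{-5} \cdot 7\right)^{2} = \left(-38 + i \sqrt{5} \cdot 7\right)^{2} = \left(-38 + 7 i \sqrt{5}\right)^{2}$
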